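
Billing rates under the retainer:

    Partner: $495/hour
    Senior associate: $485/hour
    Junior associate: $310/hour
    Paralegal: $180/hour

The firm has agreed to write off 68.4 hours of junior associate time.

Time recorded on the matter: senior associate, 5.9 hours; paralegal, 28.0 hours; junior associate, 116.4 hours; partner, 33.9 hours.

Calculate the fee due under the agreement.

Partner: 33.9 × $495 = $16,780.50
Senior associate: 5.9 × $485 = $2,861.50
Junior associate: 116.4 × $310 = $36,084.00
Paralegal: 28.0 × $180 = $5,040.00
Subtotal: $60,766.00
Write-off: 68.4 × $310 = $21,204.00
Total: $60,766.00 − $21,204.00 = $39,562.00

$39,562.00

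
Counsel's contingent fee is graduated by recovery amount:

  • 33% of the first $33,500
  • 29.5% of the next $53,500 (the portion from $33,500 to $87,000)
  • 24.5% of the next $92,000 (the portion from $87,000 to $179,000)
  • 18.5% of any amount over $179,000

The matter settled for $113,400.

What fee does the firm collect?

$33,305.50

First $33,500 at 33% = $11,055.00
Next $53,500 at 29.5% = $15,782.50
Remaining $26,400 at 24.5% = $6,468.00
Fee: $11,055.00 + $15,782.50 + $6,468.00 = $33,305.50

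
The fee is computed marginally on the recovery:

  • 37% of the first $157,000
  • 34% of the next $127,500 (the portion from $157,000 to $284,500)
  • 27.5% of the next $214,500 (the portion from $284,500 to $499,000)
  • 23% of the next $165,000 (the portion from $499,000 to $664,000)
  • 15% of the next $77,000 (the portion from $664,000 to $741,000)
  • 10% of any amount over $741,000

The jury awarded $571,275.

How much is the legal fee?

$177,050.75

First $157,000 at 37% = $58,090.00
Next $127,500 at 34% = $43,350.00
Next $214,500 at 27.5% = $58,987.50
Remaining $72,275 at 23% = $16,623.25
Fee: $58,090.00 + $43,350.00 + $58,987.50 + $16,623.25 = $177,050.75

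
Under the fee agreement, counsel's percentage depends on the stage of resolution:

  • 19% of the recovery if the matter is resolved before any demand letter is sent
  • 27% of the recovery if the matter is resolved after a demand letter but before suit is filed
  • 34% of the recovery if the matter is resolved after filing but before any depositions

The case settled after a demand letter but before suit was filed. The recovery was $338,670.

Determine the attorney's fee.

$91,440.90

The matter settled after a demand letter but before suit was filed, so the 27% rate applies.
$338,670 × 27% = $91,440.90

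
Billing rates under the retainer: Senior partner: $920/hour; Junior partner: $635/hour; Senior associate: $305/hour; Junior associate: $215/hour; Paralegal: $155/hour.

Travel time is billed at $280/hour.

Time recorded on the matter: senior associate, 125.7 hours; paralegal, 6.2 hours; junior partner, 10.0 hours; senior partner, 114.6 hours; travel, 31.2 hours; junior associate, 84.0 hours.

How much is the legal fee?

Senior partner: 114.6 × $920 = $105,432.00
Junior partner: 10.0 × $635 = $6,350.00
Senior associate: 125.7 × $305 = $38,338.50
Junior associate: 84.0 × $215 = $18,060.00
Paralegal: 6.2 × $155 = $961.00
Subtotal: $105,432.00 + $6,350.00 + $38,338.50 + $18,060.00 + $961.00 = $169,141.50
Travel: 31.2 × $280 = $8,736.00
Total: $169,141.50 + $8,736.00 = $177,877.50

$177,877.50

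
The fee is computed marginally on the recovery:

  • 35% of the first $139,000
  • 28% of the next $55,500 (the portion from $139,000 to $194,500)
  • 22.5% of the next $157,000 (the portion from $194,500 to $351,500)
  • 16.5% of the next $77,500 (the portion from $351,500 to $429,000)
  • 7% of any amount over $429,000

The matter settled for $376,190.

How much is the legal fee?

$103,588.85

First $139,000 at 35% = $48,650.00
Next $55,500 at 28% = $15,540.00
Next $157,000 at 22.5% = $35,325.00
Remaining $24,690 at 16.5% = $4,073.85
Fee: $48,650.00 + $15,540.00 + $35,325.00 + $4,073.85 = $103,588.85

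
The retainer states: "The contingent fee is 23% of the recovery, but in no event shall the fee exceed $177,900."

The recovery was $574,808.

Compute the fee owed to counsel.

$132,205.84

23% of $574,808 = $132,205.84
That is under the $177,900 cap.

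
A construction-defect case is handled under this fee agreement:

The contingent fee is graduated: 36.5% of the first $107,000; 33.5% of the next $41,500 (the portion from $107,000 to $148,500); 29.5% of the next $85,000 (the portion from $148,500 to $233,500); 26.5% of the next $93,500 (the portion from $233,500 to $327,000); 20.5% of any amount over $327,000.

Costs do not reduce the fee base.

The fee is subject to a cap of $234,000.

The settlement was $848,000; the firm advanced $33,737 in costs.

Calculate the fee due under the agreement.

$209,615.00

Fee base is the gross recovery, $848,000; costs are reimbursed separately.
First $107,000 at 36.5% = $39,055.00
Next $41,500 at 33.5% = $13,902.50
Next $85,000 at 29.5% = $25,075.00
Next $93,500 at 26.5% = $24,777.50
Remaining $521,000 at 20.5% = $106,805.00
Fee: $39,055.00 + $13,902.50 + $25,075.00 + $24,777.50 + $106,805.00 = $209,615.00
$209,615.00 is under the $234,000 cap.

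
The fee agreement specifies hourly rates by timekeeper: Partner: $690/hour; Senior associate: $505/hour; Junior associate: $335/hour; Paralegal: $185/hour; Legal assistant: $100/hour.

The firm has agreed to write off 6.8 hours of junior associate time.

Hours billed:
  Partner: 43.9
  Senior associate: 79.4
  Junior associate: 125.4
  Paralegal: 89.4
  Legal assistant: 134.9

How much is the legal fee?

$140,148.00

Partner: 43.9 × $690 = $30,291.00
Senior associate: 79.4 × $505 = $40,097.00
Junior associate: 125.4 × $335 = $42,009.00
Paralegal: 89.4 × $185 = $16,539.00
Legal assistant: 134.9 × $100 = $13,490.00
Subtotal: $142,426.00
Write-off: 6.8 × $335 = $2,278.00
Total: $142,426.00 − $2,278.00 = $140,148.00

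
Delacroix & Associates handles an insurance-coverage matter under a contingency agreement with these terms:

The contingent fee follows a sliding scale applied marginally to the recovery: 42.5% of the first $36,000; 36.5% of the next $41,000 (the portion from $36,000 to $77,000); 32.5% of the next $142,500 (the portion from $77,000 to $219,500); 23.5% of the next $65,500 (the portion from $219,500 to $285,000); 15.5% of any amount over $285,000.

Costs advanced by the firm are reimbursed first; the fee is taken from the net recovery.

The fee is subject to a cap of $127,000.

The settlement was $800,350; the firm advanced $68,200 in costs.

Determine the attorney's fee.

Fee base (net of costs): $800,350 − $68,200 = $732,150
First $36,000 at 42.5% = $15,300.00
Next $41,000 at 36.5% = $14,965.00
Next $142,500 at 32.5% = $46,312.50
Next $65,500 at 23.5% = $15,392.50
Remaining $447,150 at 15.5% = $69,308.25
Fee: $15,300.00 + $14,965.00 + $46,312.50 + $15,392.50 + $69,308.25 = $161,278.25
$161,278.25 exceeds the $127,000 cap, so the fee is capped at $127,000.00.

$127,000.00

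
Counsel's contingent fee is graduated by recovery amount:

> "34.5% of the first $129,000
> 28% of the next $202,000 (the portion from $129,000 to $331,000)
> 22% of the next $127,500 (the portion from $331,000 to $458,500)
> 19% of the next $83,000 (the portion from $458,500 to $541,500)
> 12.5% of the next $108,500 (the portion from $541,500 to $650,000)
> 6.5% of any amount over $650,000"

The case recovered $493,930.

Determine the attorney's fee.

First $129,000 at 34.5% = $44,505.00
Next $202,000 at 28% = $56,560.00
Next $127,500 at 22% = $28,050.00
Remaining $35,430 at 19% = $6,731.70
Fee: $44,505.00 + $56,560.00 + $28,050.00 + $6,731.70 = $135,846.70

$135,846.70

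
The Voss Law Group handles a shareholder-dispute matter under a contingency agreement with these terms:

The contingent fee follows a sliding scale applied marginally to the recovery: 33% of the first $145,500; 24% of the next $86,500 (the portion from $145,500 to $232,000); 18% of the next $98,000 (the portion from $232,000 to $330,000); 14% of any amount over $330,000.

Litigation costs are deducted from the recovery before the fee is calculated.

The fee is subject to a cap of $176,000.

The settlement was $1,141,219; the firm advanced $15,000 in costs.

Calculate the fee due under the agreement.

Fee base (net of costs): $1,141,219 − $15,000 = $1,126,219
First $145,500 at 33% = $48,015.00
Next $86,500 at 24% = $20,760.00
Next $98,000 at 18% = $17,640.00
Remaining $796,219 at 14% = $111,470.66
Fee: $48,015.00 + $20,760.00 + $17,640.00 + $111,470.66 = $197,885.66
$197,885.66 exceeds the $176,000 cap, so the fee is capped at $176,000.00.

$176,000.00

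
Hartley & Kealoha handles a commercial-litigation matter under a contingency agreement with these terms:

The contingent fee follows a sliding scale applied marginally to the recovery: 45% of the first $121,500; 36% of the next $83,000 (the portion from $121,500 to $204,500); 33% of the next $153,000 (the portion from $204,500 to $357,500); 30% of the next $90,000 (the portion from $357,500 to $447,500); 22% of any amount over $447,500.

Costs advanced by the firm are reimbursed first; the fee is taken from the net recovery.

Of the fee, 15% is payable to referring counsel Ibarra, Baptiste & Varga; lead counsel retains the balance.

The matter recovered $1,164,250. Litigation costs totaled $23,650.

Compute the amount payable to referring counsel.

$47,179.05

Fee base (net of costs): $1,164,250 − $23,650 = $1,140,600
First $121,500 at 45% = $54,675.00
Next $83,000 at 36% = $29,880.00
Next $153,000 at 33% = $50,490.00
Next $90,000 at 30% = $27,000.00
Remaining $693,100 at 22% = $152,482.00
Fee: $54,675.00 + $29,880.00 + $50,490.00 + $27,000.00 + $152,482.00 = $314,527.00
Referral share: 15% of $314,527.00 = $47,179.05; lead counsel retains $314,527.00 − $47,179.05 = $267,347.95.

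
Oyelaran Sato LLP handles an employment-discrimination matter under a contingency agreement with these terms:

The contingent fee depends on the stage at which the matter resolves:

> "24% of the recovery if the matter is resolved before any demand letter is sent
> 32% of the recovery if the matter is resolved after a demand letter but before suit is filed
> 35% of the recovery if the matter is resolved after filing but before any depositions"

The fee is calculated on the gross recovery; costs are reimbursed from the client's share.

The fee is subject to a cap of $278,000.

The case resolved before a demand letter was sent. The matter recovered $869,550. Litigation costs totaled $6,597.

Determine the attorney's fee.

$208,692.00

Fee base is the gross recovery, $869,550; costs are reimbursed separately.
The matter resolved before a demand letter was sent, so the 24% rate applies.
$869,550 × 24% = $208,692.00
$208,692.00 is under the $278,000 cap.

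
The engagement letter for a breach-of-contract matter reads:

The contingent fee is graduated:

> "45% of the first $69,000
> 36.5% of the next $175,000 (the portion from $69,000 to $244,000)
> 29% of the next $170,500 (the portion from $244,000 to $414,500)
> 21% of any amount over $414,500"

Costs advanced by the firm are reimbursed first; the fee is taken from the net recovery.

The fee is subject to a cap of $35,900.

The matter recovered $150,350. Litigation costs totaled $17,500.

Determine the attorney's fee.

Fee base (net of costs): $150,350 − $17,500 = $132,850
First $69,000 at 45% = $31,050.00
Remaining $63,850 at 36.5% = $23,305.25
Fee: $31,050.00 + $23,305.25 = $54,355.25
$54,355.25 exceeds the $35,900 cap, so the fee is capped at $35,900.00.

$35,900.00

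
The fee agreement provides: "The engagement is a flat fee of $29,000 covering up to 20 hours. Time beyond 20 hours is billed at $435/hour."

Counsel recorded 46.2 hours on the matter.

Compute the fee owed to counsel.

$40,397.00

Flat fee: $29,000.00
Excess hours: 46.2 − 20 = 26.2
Overrun: 26.2 × $435 = $11,397.00
Total: $29,000.00 + $11,397.00 = $40,397.00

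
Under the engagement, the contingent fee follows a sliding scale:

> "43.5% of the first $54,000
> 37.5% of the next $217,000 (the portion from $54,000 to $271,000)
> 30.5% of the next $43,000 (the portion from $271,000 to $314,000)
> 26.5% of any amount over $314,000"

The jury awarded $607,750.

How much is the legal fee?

$195,823.75

First $54,000 at 43.5% = $23,490.00
Next $217,000 at 37.5% = $81,375.00
Next $43,000 at 30.5% = $13,115.00
Remaining $293,750 at 26.5% = $77,843.75
Fee: $23,490.00 + $81,375.00 + $13,115.00 + $77,843.75 = $195,823.75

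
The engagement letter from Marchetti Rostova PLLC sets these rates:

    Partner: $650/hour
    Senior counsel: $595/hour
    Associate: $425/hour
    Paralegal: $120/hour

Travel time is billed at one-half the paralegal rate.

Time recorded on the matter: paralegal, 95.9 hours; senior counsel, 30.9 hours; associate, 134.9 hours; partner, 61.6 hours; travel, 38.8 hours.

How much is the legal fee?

Partner: 61.6 × $650 = $40,040.00
Senior counsel: 30.9 × $595 = $18,385.50
Associate: 134.9 × $425 = $57,332.50
Paralegal: 95.9 × $120 = $11,508.00
Subtotal: $40,040.00 + $18,385.50 + $57,332.50 + $11,508.00 = $127,266.00
Travel: 38.8 × ($120 ÷ 2) = 38.8 × $60.00 = $2,328.00
Total: $127,266.00 + $2,328.00 = $129,594.00

$129,594.00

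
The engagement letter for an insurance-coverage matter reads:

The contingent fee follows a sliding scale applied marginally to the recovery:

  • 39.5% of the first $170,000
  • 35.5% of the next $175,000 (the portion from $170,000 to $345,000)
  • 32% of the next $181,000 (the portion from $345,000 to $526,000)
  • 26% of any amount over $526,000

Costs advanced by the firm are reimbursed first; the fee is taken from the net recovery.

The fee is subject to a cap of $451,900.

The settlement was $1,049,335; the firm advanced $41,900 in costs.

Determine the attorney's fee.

Fee base (net of costs): $1,049,335 − $41,900 = $1,007,435
First $170,000 at 39.5% = $67,150.00
Next $175,000 at 35.5% = $62,125.00
Next $181,000 at 32% = $57,920.00
Remaining $481,435 at 26% = $125,173.10
Fee: $67,150.00 + $62,125.00 + $57,920.00 + $125,173.10 = $312,368.10
$312,368.10 is under the $451,900 cap.

$312,368.10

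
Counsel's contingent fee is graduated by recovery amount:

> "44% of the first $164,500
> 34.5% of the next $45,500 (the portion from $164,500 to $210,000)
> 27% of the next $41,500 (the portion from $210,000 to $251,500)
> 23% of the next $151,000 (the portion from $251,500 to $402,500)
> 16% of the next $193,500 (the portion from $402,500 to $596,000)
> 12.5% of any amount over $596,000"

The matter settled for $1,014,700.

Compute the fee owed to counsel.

$217,310.00

First $164,500 at 44% = $72,380.00
Next $45,500 at 34.5% = $15,697.50
Next $41,500 at 27% = $11,205.00
Next $151,000 at 23% = $34,730.00
Next $193,500 at 16% = $30,960.00
Remaining $418,700 at 12.5% = $52,337.50
Fee: $72,380.00 + $15,697.50 + $11,205.00 + $34,730.00 + $30,960.00 + $52,337.50 = $217,310.00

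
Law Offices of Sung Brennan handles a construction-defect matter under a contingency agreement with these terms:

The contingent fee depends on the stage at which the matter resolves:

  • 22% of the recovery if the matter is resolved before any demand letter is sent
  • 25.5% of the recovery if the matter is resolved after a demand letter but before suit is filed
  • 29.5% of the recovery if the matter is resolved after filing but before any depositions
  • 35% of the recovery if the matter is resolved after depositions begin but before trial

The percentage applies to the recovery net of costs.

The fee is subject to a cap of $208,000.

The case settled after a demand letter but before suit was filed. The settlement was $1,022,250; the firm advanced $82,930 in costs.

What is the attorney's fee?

$208,000.00

Fee base (net of costs): $1,022,250 − $82,930 = $939,320
The matter settled after a demand letter but before suit was filed, so the 25.5% rate applies.
$939,320 × 25.5% = $239,526.60
$239,526.60 exceeds the $208,000 cap, so the fee is capped at $208,000.00.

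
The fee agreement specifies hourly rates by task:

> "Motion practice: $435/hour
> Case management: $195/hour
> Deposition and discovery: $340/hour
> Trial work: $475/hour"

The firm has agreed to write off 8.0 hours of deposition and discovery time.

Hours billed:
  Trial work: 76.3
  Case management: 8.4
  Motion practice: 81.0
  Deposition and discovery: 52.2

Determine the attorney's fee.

$88,143.50

Motion practice: 81.0 × $435 = $35,235.00
Case management: 8.4 × $195 = $1,638.00
Deposition and discovery: 52.2 × $340 = $17,748.00
Trial work: 76.3 × $475 = $36,242.50
Subtotal: $90,863.50
Write-off: 8.0 × $340 = $2,720.00
Total: $90,863.50 − $2,720.00 = $88,143.50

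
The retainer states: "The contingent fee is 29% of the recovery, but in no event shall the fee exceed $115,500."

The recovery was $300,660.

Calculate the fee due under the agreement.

$87,191.40

29% of $300,660 = $87,191.40
That is under the $115,500 cap.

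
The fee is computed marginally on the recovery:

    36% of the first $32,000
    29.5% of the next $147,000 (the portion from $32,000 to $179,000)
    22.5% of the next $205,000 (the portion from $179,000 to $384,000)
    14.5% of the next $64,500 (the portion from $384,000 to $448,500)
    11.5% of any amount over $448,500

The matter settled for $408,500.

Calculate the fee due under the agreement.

$104,562.50

First $32,000 at 36% = $11,520.00
Next $147,000 at 29.5% = $43,365.00
Next $205,000 at 22.5% = $46,125.00
Remaining $24,500 at 14.5% = $3,552.50
Fee: $11,520.00 + $43,365.00 + $46,125.00 + $3,552.50 = $104,562.50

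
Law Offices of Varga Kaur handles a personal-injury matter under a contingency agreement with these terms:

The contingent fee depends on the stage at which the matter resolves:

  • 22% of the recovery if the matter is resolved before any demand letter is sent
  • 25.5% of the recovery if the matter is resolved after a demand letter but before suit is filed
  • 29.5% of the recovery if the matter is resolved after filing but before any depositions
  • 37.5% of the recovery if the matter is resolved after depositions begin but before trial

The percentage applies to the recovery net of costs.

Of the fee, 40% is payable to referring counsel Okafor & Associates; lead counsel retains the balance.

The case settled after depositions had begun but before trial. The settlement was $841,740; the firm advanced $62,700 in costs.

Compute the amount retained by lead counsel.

$175,284.00

Fee base (net of costs): $841,740 − $62,700 = $779,040
The matter settled after depositions had begun but before trial, so the 37.5% rate applies.
$779,040 × 37.5% = $292,140.00
Referral share: 40% of $292,140.00 = $116,856.00; lead counsel retains $292,140.00 − $116,856.00 = $175,284.00.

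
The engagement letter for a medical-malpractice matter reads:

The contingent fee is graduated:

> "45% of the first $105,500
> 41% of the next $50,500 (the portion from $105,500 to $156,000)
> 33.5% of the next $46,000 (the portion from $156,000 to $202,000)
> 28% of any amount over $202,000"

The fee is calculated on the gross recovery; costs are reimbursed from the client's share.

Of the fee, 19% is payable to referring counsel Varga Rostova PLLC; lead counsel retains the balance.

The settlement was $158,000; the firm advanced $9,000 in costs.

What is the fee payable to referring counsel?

$13,081.50

Fee base is the gross recovery, $158,000; costs are reimbursed separately.
First $105,500 at 45% = $47,475.00
Next $50,500 at 41% = $20,705.00
Remaining $2,000 at 33.5% = $670.00
Fee: $47,475.00 + $20,705.00 + $670.00 = $68,850.00
Referral share: 19% of $68,850.00 = $13,081.50; lead counsel retains $68,850.00 − $13,081.50 = $55,768.50.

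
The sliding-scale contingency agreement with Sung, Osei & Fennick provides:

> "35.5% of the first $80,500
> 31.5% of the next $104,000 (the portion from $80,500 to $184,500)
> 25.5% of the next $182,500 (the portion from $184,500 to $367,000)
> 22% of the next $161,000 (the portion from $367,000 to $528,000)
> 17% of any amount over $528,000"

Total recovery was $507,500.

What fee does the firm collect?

$138,785.00

First $80,500 at 35.5% = $28,577.50
Next $104,000 at 31.5% = $32,760.00
Next $182,500 at 25.5% = $46,537.50
Remaining $140,500 at 22% = $30,910.00
Fee: $28,577.50 + $32,760.00 + $46,537.50 + $30,910.00 = $138,785.00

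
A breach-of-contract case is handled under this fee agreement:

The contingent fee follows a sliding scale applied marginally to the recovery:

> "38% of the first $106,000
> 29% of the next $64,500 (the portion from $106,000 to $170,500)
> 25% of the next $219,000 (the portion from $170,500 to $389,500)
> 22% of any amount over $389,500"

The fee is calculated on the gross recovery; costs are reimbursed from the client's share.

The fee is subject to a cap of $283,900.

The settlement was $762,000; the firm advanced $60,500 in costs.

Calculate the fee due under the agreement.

Fee base is the gross recovery, $762,000; costs are reimbursed separately.
First $106,000 at 38% = $40,280.00
Next $64,500 at 29% = $18,705.00
Next $219,000 at 25% = $54,750.00
Remaining $372,500 at 22% = $81,950.00
Fee: $40,280.00 + $18,705.00 + $54,750.00 + $81,950.00 = $195,685.00
$195,685.00 is under the $283,900 cap.

$195,685.00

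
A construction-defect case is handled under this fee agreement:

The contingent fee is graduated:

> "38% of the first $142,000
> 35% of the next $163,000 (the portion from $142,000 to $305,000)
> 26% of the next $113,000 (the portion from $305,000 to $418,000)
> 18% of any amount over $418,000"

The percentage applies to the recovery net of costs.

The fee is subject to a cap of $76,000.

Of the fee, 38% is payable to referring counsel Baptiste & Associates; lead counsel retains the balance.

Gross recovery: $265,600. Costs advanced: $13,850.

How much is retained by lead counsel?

$47,120.00

Fee base (net of costs): $265,600 − $13,850 = $251,750
First $142,000 at 38% = $53,960.00
Remaining $109,750 at 35% = $38,412.50
Fee: $53,960.00 + $38,412.50 = $92,372.50
$92,372.50 exceeds the $76,000 cap, so the fee is capped at $76,000.00.
Referral share: 38% of $76,000.00 = $28,880.00; lead counsel retains $76,000.00 − $28,880.00 = $47,120.00.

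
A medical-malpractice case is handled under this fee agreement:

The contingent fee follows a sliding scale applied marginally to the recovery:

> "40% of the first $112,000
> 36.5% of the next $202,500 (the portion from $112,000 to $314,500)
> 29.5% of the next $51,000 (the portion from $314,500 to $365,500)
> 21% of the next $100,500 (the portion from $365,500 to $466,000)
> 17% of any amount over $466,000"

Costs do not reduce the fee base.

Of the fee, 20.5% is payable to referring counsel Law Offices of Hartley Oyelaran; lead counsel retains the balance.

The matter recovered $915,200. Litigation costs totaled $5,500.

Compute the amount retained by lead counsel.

$183,825.07

Fee base is the gross recovery, $915,200; costs are reimbursed separately.
First $112,000 at 40% = $44,800.00
Next $202,500 at 36.5% = $73,912.50
Next $51,000 at 29.5% = $15,045.00
Next $100,500 at 21% = $21,105.00
Remaining $449,200 at 17% = $76,364.00
Fee: $44,800.00 + $73,912.50 + $15,045.00 + $21,105.00 + $76,364.00 = $231,226.50
Referral share: 20.5% of $231,226.50 = $47,401.43; lead counsel retains $231,226.50 − $47,401.43 = $183,825.07.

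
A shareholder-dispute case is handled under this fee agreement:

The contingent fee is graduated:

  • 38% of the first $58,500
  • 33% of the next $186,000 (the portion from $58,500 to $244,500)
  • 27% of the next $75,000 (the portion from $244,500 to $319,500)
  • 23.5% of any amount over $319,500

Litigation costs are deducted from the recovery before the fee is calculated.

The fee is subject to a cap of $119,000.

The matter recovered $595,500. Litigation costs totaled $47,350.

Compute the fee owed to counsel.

$119,000.00

Fee base (net of costs): $595,500 − $47,350 = $548,150
First $58,500 at 38% = $22,230.00
Next $186,000 at 33% = $61,380.00
Next $75,000 at 27% = $20,250.00
Remaining $228,650 at 23.5% = $53,732.75
Fee: $22,230.00 + $61,380.00 + $20,250.00 + $53,732.75 = $157,592.75
$157,592.75 exceeds the $119,000 cap, so the fee is capped at $119,000.00.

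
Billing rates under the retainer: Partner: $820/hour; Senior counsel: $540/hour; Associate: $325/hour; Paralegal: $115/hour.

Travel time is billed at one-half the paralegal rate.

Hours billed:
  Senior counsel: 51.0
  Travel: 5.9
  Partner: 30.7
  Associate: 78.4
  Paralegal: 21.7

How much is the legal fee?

Partner: 30.7 × $820 = $25,174.00
Senior counsel: 51.0 × $540 = $27,540.00
Associate: 78.4 × $325 = $25,480.00
Paralegal: 21.7 × $115 = $2,495.50
Subtotal: $25,174.00 + $27,540.00 + $25,480.00 + $2,495.50 = $80,689.50
Travel: 5.9 × ($115 ÷ 2) = 5.9 × $57.50 = $339.25
Total: $80,689.50 + $339.25 = $81,028.75

$81,028.75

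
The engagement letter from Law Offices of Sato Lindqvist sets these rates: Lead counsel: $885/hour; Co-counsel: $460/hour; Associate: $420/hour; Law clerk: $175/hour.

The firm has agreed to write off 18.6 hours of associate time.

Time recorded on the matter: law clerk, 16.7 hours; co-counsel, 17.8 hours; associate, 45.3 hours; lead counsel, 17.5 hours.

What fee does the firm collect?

Lead counsel: 17.5 × $885 = $15,487.50
Co-counsel: 17.8 × $460 = $8,188.00
Associate: 45.3 × $420 = $19,026.00
Law clerk: 16.7 × $175 = $2,922.50
Subtotal: $45,624.00
Write-off: 18.6 × $420 = $7,812.00
Total: $45,624.00 − $7,812.00 = $37,812.00

$37,812.00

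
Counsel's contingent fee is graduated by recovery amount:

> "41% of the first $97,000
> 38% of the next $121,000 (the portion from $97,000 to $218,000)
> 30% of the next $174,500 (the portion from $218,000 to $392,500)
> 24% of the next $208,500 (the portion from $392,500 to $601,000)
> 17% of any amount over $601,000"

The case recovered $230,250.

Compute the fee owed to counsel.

$89,425.00

First $97,000 at 41% = $39,770.00
Next $121,000 at 38% = $45,980.00
Remaining $12,250 at 30% = $3,675.00
Fee: $39,770.00 + $45,980.00 + $3,675.00 = $89,425.00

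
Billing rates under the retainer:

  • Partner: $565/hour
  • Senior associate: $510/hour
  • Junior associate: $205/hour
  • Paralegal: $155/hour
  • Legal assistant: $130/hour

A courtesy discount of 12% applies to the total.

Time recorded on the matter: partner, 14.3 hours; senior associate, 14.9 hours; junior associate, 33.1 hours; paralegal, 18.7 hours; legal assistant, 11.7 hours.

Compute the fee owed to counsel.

Partner: 14.3 × $565 = $8,079.50
Senior associate: 14.9 × $510 = $7,599.00
Junior associate: 33.1 × $205 = $6,785.50
Paralegal: 18.7 × $155 = $2,898.50
Legal assistant: 11.7 × $130 = $1,521.00
Subtotal: $26,883.50
Less 12% discount: −$3,226.02
Total: $26,883.50 − $3,226.02 = $23,657.48

$23,657.48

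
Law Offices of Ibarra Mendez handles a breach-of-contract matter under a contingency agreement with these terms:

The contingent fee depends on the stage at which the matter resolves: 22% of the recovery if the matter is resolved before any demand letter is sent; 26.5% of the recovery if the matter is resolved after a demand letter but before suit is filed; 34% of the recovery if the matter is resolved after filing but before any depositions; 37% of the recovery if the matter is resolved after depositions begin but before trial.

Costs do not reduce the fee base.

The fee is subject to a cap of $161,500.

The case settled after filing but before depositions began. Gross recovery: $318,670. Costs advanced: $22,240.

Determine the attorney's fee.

$108,347.80

Fee base is the gross recovery, $318,670; costs are reimbursed separately.
The matter settled after filing but before depositions began, so the 34% rate applies.
$318,670 × 34% = $108,347.80
$108,347.80 is under the $161,500 cap.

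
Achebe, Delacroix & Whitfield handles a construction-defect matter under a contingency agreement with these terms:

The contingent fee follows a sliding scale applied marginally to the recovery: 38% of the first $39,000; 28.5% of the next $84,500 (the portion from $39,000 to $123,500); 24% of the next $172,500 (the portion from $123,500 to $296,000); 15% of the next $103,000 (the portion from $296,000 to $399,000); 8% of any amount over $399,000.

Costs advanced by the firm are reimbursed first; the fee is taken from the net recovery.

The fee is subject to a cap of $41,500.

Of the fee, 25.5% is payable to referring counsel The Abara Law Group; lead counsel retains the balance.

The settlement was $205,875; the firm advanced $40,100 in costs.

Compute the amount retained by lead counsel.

Fee base (net of costs): $205,875 − $40,100 = $165,775
First $39,000 at 38% = $14,820.00
Next $84,500 at 28.5% = $24,082.50
Remaining $42,275 at 24% = $10,146.00
Fee: $14,820.00 + $24,082.50 + $10,146.00 = $49,048.50
$49,048.50 exceeds the $41,500 cap, so the fee is capped at $41,500.00.
Referral share: 25.5% of $41,500.00 = $10,582.50; lead counsel retains $41,500.00 − $10,582.50 = $30,917.50.

$30,917.50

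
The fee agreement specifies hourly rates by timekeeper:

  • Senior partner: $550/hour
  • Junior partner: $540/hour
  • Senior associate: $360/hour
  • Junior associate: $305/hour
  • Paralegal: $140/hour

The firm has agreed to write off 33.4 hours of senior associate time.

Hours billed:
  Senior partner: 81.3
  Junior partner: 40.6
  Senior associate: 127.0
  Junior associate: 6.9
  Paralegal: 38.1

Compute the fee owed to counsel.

$107,773.50

Senior partner: 81.3 × $550 = $44,715.00
Junior partner: 40.6 × $540 = $21,924.00
Senior associate: 127.0 × $360 = $45,720.00
Junior associate: 6.9 × $305 = $2,104.50
Paralegal: 38.1 × $140 = $5,334.00
Subtotal: $119,797.50
Write-off: 33.4 × $360 = $12,024.00
Total: $119,797.50 − $12,024.00 = $107,773.50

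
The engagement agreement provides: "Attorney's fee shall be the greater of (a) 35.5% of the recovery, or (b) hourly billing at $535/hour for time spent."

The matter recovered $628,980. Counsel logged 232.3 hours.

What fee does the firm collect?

(a) 35.5% of $628,980 = $223,287.90
(b) 232.3 × $535 = $124,280.50
The greater is (a): $223,287.90.

$223,287.90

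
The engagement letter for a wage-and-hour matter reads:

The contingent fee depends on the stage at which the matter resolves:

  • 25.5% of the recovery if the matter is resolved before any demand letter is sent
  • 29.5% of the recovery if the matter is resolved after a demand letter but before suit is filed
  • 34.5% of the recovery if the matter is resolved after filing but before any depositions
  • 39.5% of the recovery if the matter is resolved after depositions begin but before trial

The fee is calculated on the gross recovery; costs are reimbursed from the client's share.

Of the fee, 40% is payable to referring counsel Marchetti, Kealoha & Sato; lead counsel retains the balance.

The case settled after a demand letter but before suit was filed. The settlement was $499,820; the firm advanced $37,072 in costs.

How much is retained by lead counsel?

$88,468.14

Fee base is the gross recovery, $499,820; costs are reimbursed separately.
The matter settled after a demand letter but before suit was filed, so the 29.5% rate applies.
$499,820 × 29.5% = $147,446.90
Referral share: 40% of $147,446.90 = $58,978.76; lead counsel retains $147,446.90 − $58,978.76 = $88,468.14.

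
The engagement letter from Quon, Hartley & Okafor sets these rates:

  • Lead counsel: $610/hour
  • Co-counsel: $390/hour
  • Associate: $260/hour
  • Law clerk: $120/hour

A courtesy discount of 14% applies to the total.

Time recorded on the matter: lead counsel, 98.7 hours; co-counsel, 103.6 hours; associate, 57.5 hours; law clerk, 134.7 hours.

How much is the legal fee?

$113,283.50

Lead counsel: 98.7 × $610 = $60,207.00
Co-counsel: 103.6 × $390 = $40,404.00
Associate: 57.5 × $260 = $14,950.00
Law clerk: 134.7 × $120 = $16,164.00
Subtotal: $131,725.00
Less 14% discount: −$18,441.50
Total: $131,725.00 − $18,441.50 = $113,283.50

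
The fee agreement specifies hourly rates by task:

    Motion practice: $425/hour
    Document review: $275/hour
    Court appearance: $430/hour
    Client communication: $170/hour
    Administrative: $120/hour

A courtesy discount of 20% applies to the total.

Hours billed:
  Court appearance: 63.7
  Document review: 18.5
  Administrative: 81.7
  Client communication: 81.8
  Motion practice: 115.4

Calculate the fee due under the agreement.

$84,186.80

Motion practice: 115.4 × $425 = $49,045.00
Document review: 18.5 × $275 = $5,087.50
Court appearance: 63.7 × $430 = $27,391.00
Client communication: 81.8 × $170 = $13,906.00
Administrative: 81.7 × $120 = $9,804.00
Subtotal: $105,233.50
Less 20% discount: −$21,046.70
Total: $105,233.50 − $21,046.70 = $84,186.80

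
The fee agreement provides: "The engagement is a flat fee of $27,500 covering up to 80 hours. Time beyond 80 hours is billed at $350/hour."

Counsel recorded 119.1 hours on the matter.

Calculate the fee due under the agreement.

Flat fee: $27,500.00
Excess hours: 119.1 − 80 = 39.1
Overrun: 39.1 × $350 = $13,685.00
Total: $27,500.00 + $13,685.00 = $41,185.00

$41,185.00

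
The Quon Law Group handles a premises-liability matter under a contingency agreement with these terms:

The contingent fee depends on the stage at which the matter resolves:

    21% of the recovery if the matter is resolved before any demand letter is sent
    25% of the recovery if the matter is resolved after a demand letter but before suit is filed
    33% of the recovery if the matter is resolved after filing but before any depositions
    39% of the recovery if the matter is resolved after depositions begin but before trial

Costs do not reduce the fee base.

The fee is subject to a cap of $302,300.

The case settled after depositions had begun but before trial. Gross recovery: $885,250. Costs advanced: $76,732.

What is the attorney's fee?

Fee base is the gross recovery, $885,250; costs are reimbursed separately.
The matter settled after depositions had begun but before trial, so the 39% rate applies.
$885,250 × 39% = $345,247.50
$345,247.50 exceeds the $302,300 cap, so the fee is capped at $302,300.00.

$302,300.00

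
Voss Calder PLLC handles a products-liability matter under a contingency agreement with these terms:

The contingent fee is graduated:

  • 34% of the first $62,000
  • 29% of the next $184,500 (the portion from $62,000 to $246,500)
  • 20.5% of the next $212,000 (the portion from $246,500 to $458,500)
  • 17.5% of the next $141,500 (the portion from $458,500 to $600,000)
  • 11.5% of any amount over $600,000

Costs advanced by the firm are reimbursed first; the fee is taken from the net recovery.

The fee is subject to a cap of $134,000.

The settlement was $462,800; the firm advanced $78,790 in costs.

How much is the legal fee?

Fee base (net of costs): $462,800 − $78,790 = $384,010
First $62,000 at 34% = $21,080.00
Next $184,500 at 29% = $53,505.00
Remaining $137,510 at 20.5% = $28,189.55
Fee: $21,080.00 + $53,505.00 + $28,189.55 = $102,774.55
$102,774.55 is under the $134,000 cap.

$102,774.55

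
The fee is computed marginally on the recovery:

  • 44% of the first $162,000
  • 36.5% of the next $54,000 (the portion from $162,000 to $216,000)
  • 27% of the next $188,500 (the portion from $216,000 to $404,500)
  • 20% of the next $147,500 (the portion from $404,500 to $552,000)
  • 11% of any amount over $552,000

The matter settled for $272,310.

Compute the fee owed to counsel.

$106,193.70

First $162,000 at 44% = $71,280.00
Next $54,000 at 36.5% = $19,710.00
Remaining $56,310 at 27% = $15,203.70
Fee: $71,280.00 + $19,710.00 + $15,203.70 = $106,193.70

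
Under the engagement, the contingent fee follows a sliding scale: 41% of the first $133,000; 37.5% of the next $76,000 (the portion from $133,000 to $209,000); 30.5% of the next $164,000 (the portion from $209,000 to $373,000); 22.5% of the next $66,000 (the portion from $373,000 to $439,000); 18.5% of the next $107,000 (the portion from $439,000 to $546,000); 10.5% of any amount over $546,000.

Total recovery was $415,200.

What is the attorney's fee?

First $133,000 at 41% = $54,530.00
Next $76,000 at 37.5% = $28,500.00
Next $164,000 at 30.5% = $50,020.00
Remaining $42,200 at 22.5% = $9,495.00
Fee: $54,530.00 + $28,500.00 + $50,020.00 + $9,495.00 = $142,545.00

$142,545.00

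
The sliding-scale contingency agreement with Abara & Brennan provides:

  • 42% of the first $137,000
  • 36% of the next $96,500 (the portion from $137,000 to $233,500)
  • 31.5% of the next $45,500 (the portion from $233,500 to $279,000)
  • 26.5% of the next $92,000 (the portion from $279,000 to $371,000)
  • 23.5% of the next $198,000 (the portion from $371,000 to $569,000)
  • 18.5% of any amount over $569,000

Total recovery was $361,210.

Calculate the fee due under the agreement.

$128,398.15

First $137,000 at 42% = $57,540.00
Next $96,500 at 36% = $34,740.00
Next $45,500 at 31.5% = $14,332.50
Remaining $82,210 at 26.5% = $21,785.65
Fee: $57,540.00 + $34,740.00 + $14,332.50 + $21,785.65 = $128,398.15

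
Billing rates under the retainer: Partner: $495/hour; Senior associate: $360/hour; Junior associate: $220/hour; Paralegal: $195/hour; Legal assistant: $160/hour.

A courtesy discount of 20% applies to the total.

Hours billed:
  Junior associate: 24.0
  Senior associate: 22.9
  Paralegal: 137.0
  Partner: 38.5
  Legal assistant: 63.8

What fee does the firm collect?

Partner: 38.5 × $495 = $19,057.50
Senior associate: 22.9 × $360 = $8,244.00
Junior associate: 24.0 × $220 = $5,280.00
Paralegal: 137.0 × $195 = $26,715.00
Legal assistant: 63.8 × $160 = $10,208.00
Subtotal: $69,504.50
Less 20% discount: −$13,900.90
Total: $69,504.50 − $13,900.90 = $55,603.60

$55,603.60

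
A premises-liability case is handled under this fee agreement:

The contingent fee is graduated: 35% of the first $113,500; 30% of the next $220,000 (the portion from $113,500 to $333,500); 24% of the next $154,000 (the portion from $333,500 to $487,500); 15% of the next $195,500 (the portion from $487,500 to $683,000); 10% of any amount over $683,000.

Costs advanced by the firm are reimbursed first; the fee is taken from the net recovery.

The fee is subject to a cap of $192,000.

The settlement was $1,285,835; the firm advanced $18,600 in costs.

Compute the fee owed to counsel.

Fee base (net of costs): $1,285,835 − $18,600 = $1,267,235
First $113,500 at 35% = $39,725.00
Next $220,000 at 30% = $66,000.00
Next $154,000 at 24% = $36,960.00
Next $195,500 at 15% = $29,325.00
Remaining $584,235 at 10% = $58,423.50
Fee: $39,725.00 + $66,000.00 + $36,960.00 + $29,325.00 + $58,423.50 = $230,433.50
$230,433.50 exceeds the $192,000 cap, so the fee is capped at $192,000.00.

$192,000.00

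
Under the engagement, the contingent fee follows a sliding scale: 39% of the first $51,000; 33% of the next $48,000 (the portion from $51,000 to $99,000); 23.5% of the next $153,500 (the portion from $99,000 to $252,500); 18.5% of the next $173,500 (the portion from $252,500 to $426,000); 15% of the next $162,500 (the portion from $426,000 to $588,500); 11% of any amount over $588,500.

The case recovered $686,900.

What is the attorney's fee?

First $51,000 at 39% = $19,890.00
Next $48,000 at 33% = $15,840.00
Next $153,500 at 23.5% = $36,072.50
Next $173,500 at 18.5% = $32,097.50
Next $162,500 at 15% = $24,375.00
Remaining $98,400 at 11% = $10,824.00
Fee: $19,890.00 + $15,840.00 + $36,072.50 + $32,097.50 + $24,375.00 + $10,824.00 = $139,099.00

$139,099.00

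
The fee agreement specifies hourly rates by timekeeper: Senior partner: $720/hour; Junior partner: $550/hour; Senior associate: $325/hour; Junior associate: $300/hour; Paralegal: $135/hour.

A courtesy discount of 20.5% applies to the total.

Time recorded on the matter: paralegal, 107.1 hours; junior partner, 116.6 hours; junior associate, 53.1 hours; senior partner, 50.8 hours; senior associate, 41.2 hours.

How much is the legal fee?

Senior partner: 50.8 × $720 = $36,576.00
Junior partner: 116.6 × $550 = $64,130.00
Senior associate: 41.2 × $325 = $13,390.00
Junior associate: 53.1 × $300 = $15,930.00
Paralegal: 107.1 × $135 = $14,458.50
Subtotal: $144,484.50
Less 20.5% discount: −$29,619.32
Total: $144,484.50 − $29,619.32 = $114,865.18

$114,865.18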